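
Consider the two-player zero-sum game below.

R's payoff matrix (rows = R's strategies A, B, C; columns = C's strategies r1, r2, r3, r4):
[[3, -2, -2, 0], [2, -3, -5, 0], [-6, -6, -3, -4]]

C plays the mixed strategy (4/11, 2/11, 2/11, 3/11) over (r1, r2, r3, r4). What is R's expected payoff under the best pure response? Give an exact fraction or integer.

A: (3)·(4/11) + (-2)·(2/11) + (-2)·(2/11) + (0)·(3/11) = 4/11.
B: (2)·(4/11) + (-3)·(2/11) + (-5)·(2/11) + (0)·(3/11) = -8/11.
C: (-6)·(4/11) + (-6)·(2/11) + (-3)·(2/11) + (-4)·(3/11) = -54/11.
The best pure response is A with expected payoff 4/11.

4/11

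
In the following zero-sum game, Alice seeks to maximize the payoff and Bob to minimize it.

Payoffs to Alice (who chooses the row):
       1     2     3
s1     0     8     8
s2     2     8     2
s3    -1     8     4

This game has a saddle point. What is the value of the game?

Row minima: 0, 2, -1 → Alice's maximin is 2.
Column maxima: 2, 8, 8 → Bob's minimax is 2.
They coincide at (s2, 1), so the value is 2.

2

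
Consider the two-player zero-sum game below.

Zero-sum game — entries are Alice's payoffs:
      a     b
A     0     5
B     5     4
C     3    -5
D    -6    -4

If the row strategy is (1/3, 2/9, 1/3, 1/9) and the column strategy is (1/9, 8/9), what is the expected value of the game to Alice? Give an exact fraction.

Against (1/9, 8/9), each row's expected payoff is A: 40/9; B: 37/9; C: -37/9; D: -38/9.
Taking the (1/3, 2/9, 1/3, 1/9)-weighted average: (1/3)·(40/9) + (2/9)·(37/9) + (1/3)·(-37/9) + (1/9)·(-38/9) = 5/9.

5/9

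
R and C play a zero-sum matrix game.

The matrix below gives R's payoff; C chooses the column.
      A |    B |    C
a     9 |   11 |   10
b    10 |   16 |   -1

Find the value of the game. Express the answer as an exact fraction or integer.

Column B is strictly dominated by A for C (it gives R more in every row).
The remaining 2×2 game on (a, b) × (A, C) has no saddle point. Let R play a with probability p; indifference gives 9p + 10(1−p) = 10p − (1−p), so p = 11/12.
Similarly C's optimal q on A is 11/12, and the value is 9·(11/12) + (10)·(1/12) = 109/12.

109/12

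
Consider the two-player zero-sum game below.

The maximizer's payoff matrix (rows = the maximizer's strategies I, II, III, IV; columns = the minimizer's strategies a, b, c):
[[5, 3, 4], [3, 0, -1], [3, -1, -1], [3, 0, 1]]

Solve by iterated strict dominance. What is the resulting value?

3

Row IV is strictly dominated by row I (5>3, 3>0, 4>1); eliminate IV.
Row III is strictly dominated by row I (5>3, 3>-1, 4>-1); eliminate III.
Row II is strictly dominated by row I (5>3, 3>0, 4>-1); eliminate II.
Column c is strictly dominated by b for the minimizer (3<4); eliminate c.
Column a is strictly dominated by b for the minimizer (3<5); eliminate a.
Only (I, b) remains, with payoff 3.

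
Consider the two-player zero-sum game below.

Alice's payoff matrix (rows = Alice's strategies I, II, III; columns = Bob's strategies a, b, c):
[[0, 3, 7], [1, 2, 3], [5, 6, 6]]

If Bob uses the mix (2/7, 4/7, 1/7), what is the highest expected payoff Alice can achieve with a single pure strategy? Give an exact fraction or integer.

40/7

I: (0)·(2/7) + (3)·(4/7) + (7)·(1/7) = 19/7.
II: (1)·(2/7) + (2)·(4/7) + (3)·(1/7) = 13/7.
III: (5)·(2/7) + (6)·(4/7) + (6)·(1/7) = 40/7.
The best pure response is III with expected payoff 40/7.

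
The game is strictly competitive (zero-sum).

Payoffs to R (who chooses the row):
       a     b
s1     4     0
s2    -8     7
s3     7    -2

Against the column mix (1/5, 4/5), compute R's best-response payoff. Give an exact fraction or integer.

s1: (4)·(1/5) + (0)·(4/5) = 4/5.
s2: (-8)·(1/5) + (7)·(4/5) = 4.
s3: (7)·(1/5) + (-2)·(4/5) = -1/5.
The best pure response is s2 with expected payoff 4.

4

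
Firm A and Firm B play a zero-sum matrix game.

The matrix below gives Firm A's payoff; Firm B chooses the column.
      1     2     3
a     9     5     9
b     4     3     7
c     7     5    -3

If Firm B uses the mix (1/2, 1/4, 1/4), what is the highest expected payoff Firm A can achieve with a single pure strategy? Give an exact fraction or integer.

a: (9)·(1/2) + (5)·(1/4) + (9)·(1/4) = 8.
b: (4)·(1/2) + (3)·(1/4) + (7)·(1/4) = 9/2.
c: (7)·(1/2) + (5)·(1/4) + (-3)·(1/4) = 4.
The best pure response is a with expected payoff 8.

8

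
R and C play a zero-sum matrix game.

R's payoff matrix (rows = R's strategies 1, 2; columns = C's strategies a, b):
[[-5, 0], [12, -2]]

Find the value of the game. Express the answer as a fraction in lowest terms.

Row minima are -5 and -2, so R's maximin is -2; column maxima are 12 and 0, so C's minimax is 0. These differ, so the equilibrium is in mixed strategies.
Let R play 1 with probability p. C is indifferent when −5p + 12(1−p) = −2(1−p), giving p = 14/19.
Let C play a with probability q. R is indifferent when −5q = 12q − 2(1−q), giving q = 2/19.
The value is -5·(2/19) + (0)·(17/19) = -10/19.

-10/19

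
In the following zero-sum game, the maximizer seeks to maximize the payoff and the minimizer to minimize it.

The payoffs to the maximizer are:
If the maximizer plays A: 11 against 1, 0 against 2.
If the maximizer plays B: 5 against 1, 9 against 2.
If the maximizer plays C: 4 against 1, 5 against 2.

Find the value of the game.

Row C is strictly dominated by row B, so the maximizer never plays it.
The remaining 2×2 game on (A, B) × (1, 2) has no saddle point. Let the maximizer play A with probability p; indifference gives 11p + 5(1−p) = 9(1−p), so p = 4/15.
Similarly the minimizer's optimal q on 1 is 3/5, and the value is 11·(3/5) + (0)·(2/5) = 33/5.

33/5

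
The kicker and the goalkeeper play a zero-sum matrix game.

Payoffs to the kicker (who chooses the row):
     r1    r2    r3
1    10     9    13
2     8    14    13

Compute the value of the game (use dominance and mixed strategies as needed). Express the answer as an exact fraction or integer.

Column r3 is strictly dominated by r1 for the goalkeeper (it gives the kicker more in every row).
The remaining 2×2 game on (1, 2) × (r1, r2) has no saddle point. Let the kicker play 1 with probability p; indifference gives 10p + 8(1−p) = 9p + 14(1−p), so p = 6/7.
Similarly the goalkeeper's optimal q on r1 is 5/7, and the value is 10·(5/7) + (9)·(2/7) = 68/7.

68/7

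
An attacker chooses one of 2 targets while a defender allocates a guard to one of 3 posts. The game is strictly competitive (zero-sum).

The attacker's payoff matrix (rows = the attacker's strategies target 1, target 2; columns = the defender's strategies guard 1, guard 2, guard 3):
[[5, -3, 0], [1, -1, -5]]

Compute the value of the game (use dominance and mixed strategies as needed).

-15/7

Column guard 1 is strictly dominated by guard 3 for the defender (it gives the attacker more in every row).
The remaining 2×2 game on (target 1, target 2) × (guard 2, guard 3) has no saddle point. Let the attacker play target 1 with probability p; indifference gives −3p − (1−p) = −5(1−p), so p = 4/7.
Similarly the defender's optimal q on guard 2 is 5/7, and the value is -3·(5/7) + (0)·(2/7) = -15/7.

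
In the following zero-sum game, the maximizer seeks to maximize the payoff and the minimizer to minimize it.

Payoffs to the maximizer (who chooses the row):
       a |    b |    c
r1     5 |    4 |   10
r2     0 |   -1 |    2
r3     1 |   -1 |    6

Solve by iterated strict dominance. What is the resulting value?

Row r3 is strictly dominated by row r1 (5>1, 4>-1, 10>6); eliminate r3.
Column a is strictly dominated by b for the minimizer (4<5, -1<0); eliminate a.
Column c is strictly dominated by b for the minimizer (4<10, -1<2); eliminate c.
Row r2 is strictly dominated by row r1 (4>-1); eliminate r2.
Only (r1, b) remains, with payoff 4.

4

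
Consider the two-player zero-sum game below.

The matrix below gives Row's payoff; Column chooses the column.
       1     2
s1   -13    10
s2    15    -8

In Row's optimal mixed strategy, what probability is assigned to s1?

Row minima are -13 and -8, so Row's maximin is -8; column maxima are 15 and 10, so Column's minimax is 10. These differ, so the equilibrium is in mixed strategies.
Let Row play s1 with probability p. Column is indifferent when −13p + 15(1−p) = 10p − 8(1−p), giving p = 1/2.

1/2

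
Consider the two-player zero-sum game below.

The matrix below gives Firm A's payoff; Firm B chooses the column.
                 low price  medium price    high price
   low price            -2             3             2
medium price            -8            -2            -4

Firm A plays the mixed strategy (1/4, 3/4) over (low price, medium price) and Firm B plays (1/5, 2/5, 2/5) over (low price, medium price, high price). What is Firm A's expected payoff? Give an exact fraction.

Against (1/5, 2/5, 2/5), each row's expected payoff is low price: 8/5; medium price: -4.
Taking the (1/4, 3/4)-weighted average: (1/4)·(8/5) + (3/4)·(-4) = -13/5.

-13/5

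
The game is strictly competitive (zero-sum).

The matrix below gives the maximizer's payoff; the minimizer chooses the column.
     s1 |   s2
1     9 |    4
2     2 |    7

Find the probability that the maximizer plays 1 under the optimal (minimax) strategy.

1/2

Row minima are 4 and 2, so the maximizer's maximin is 4; column maxima are 9 and 7, so the minimizer's minimax is 7. These differ, so the equilibrium is in mixed strategies.
Let the maximizer play 1 with probability p. The minimizer is indifferent when 9p + 2(1−p) = 4p + 7(1−p), giving p = 1/2.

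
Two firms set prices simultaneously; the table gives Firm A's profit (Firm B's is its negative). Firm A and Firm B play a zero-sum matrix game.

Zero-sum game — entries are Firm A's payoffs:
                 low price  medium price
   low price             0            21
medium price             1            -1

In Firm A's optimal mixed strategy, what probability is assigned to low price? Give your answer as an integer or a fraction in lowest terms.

Row minima are 0 and -1, so Firm A's maximin is 0; column maxima are 1 and 21, so Firm B's minimax is 1. These differ, so the equilibrium is in mixed strategies.
Let Firm A play low price with probability p. Firm B is indifferent when (1−p) = 21p − (1−p), giving p = 2/23.

2/23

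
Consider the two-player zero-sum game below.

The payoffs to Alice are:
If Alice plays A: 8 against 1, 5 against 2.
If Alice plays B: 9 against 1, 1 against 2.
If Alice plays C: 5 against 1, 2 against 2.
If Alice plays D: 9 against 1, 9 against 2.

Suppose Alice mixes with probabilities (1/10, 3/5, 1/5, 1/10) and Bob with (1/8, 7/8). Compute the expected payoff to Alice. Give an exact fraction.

249/80

Against (1/8, 7/8), each row's expected payoff is A: 43/8; B: 2; C: 19/8; D: 9.
Taking the (1/10, 3/5, 1/5, 1/10)-weighted average: (1/10)·(43/8) + (3/5)·(2) + (1/5)·(19/8) + (1/10)·(9) = 249/80.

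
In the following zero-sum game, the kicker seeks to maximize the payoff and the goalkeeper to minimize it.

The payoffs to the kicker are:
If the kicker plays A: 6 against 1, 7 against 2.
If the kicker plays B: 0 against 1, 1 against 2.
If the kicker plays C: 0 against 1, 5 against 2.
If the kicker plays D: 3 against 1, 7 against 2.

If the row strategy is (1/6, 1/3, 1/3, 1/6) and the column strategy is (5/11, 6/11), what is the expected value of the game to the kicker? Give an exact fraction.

67/22

Against (5/11, 6/11), each row's expected payoff is A: 72/11; B: 6/11; C: 30/11; D: 57/11.
Taking the (1/6, 1/3, 1/3, 1/6)-weighted average: (1/6)·(72/11) + (1/3)·(6/11) + (1/3)·(30/11) + (1/6)·(57/11) = 67/22.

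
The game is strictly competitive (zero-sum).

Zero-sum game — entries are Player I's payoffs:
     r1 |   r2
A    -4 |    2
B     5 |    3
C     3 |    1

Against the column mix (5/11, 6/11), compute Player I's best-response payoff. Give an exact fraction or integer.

A: (-4)·(5/11) + (2)·(6/11) = -8/11.
B: (5)·(5/11) + (3)·(6/11) = 43/11.
C: (3)·(5/11) + (1)·(6/11) = 21/11.
The best pure response is B with expected payoff 43/11.

43/11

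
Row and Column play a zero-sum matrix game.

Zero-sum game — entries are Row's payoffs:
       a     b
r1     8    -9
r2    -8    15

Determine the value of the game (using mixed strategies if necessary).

6/5

Row minima are -9 and -8, so Row's maximin is -8; column maxima are 8 and 15, so Column's minimax is 8. These differ, so the equilibrium is in mixed strategies.
Let Row play r1 with probability p. Column is indifferent when 8p − 8(1−p) = −9p + 15(1−p), giving p = 23/40.
Let Column play a with probability q. Row is indifferent when 8q − 9(1−q) = −8q + 15(1−q), giving q = 3/5.
The value is 8·(3/5) + (-9)·(2/5) = 6/5.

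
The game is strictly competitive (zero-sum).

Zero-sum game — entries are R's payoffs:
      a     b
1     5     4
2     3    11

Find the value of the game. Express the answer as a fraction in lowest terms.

43/9

Row minima are 4 and 3, so R's maximin is 4; column maxima are 5 and 11, so C's minimax is 5. These differ, so the equilibrium is in mixed strategies.
Let R play 1 with probability p. C is indifferent when 5p + 3(1−p) = 4p + 11(1−p), giving p = 8/9.
Let C play a with probability q. R is indifferent when 5q + 4(1−q) = 3q + 11(1−q), giving q = 7/9.
The value is 5·(7/9) + (4)·(2/9) = 43/9.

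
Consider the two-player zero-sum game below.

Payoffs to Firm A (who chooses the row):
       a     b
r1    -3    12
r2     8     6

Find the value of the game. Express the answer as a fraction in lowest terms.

Row minima are -3 and 6, so Firm A's maximin is 6; column maxima are 8 and 12, so Firm B's minimax is 8. These differ, so the equilibrium is in mixed strategies.
Let Firm A play r1 with probability p. Firm B is indifferent when −3p + 8(1−p) = 12p + 6(1−p), giving p = 2/17.
Let Firm B play a with probability q. Firm A is indifferent when −3q + 12(1−q) = 8q + 6(1−q), giving q = 6/17.
The value is -3·(6/17) + (12)·(11/17) = 114/17.

114/17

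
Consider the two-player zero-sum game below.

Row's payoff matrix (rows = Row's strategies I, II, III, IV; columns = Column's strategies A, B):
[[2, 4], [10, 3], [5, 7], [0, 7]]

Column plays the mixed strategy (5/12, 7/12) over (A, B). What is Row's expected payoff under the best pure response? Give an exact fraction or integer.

I: (2)·(5/12) + (4)·(7/12) = 19/6.
II: (10)·(5/12) + (3)·(7/12) = 71/12.
III: (5)·(5/12) + (7)·(7/12) = 37/6.
IV: (0)·(5/12) + (7)·(7/12) = 49/12.
The best pure response is III with expected payoff 37/6.

37/6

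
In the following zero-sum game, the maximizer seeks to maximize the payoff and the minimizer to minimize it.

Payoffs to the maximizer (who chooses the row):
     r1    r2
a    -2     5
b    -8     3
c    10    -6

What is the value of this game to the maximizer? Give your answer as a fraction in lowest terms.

38/23

Row b is strictly dominated by row a, so the maximizer never plays it.
The remaining 2×2 game on (a, c) × (r1, r2) has no saddle point. Let the maximizer play a with probability p; indifference gives −2p + 10(1−p) = 5p − 6(1−p), so p = 16/23.
Similarly the minimizer's optimal q on r1 is 11/23, and the value is -2·(11/23) + (5)·(12/23) = 38/23.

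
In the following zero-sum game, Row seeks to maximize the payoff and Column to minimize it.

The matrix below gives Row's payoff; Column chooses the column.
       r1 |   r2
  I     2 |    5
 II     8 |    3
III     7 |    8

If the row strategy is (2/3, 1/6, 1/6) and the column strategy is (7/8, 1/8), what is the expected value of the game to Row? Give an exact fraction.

Against (7/8, 1/8), each row's expected payoff is I: 19/8; II: 59/8; III: 57/8.
Taking the (2/3, 1/6, 1/6)-weighted average: (2/3)·(19/8) + (1/6)·(59/8) + (1/6)·(57/8) = 4.

4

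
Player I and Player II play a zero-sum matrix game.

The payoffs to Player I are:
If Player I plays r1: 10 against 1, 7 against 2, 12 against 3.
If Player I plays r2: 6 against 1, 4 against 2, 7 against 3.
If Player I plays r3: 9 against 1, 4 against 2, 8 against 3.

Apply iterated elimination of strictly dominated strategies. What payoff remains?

7

Row r2 is strictly dominated by row r1 (10>6, 7>4, 12>7); eliminate r2.
Column 3 is strictly dominated by 2 for Player II (7<12, 4<8); eliminate 3.
Column 1 is strictly dominated by 2 for Player II (7<10, 4<9); eliminate 1.
Row r3 is strictly dominated by row r1 (7>4); eliminate r3.
Only (r1, 2) remains, with payoff 7.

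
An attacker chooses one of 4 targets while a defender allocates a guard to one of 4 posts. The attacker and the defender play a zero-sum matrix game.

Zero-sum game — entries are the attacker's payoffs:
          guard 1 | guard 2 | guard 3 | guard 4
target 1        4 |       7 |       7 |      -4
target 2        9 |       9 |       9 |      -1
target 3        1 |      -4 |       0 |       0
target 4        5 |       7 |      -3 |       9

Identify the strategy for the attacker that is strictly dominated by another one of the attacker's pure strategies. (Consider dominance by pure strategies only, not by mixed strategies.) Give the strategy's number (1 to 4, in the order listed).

Compare target 1 with target 2: 9 > 4, 9 > 7, 9 > 7, -1 > -4.
So target 2 strictly dominates target 1 for the attacker; target 1 is strictly dominated.

1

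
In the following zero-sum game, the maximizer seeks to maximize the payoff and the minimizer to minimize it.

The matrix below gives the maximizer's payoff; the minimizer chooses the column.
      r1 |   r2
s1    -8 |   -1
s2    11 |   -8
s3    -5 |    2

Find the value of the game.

Row s1 is strictly dominated by row s3, so the maximizer never plays it.
The remaining 2×2 game on (s2, s3) × (r1, r2) has no saddle point. Let the maximizer play s2 with probability p; indifference gives 11p − 5(1−p) = −8p + 2(1−p), so p = 7/26.
Similarly the minimizer's optimal q on r1 is 5/13, and the value is 11·(5/13) + (-8)·(8/13) = -9/13.

-9/13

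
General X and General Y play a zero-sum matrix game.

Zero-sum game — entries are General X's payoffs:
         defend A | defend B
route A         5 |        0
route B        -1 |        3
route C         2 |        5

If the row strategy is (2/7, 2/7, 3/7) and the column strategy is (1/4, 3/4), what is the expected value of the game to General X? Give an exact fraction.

11/4

Against (1/4, 3/4), each row's expected payoff is route A: 5/4; route B: 2; route C: 17/4.
Taking the (2/7, 2/7, 3/7)-weighted average: (2/7)·(5/4) + (2/7)·(2) + (3/7)·(17/4) = 11/4.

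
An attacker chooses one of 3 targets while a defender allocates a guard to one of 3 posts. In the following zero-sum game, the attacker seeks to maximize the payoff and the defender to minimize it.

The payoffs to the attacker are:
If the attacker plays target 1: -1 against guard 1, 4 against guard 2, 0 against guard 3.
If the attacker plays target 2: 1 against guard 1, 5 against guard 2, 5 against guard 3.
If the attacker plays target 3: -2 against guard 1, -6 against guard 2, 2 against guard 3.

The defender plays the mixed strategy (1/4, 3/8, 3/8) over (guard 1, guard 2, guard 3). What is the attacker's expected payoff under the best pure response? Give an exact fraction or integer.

target 1: (-1)·(1/4) + (4)·(3/8) + (0)·(3/8) = 5/4.
target 2: (1)·(1/4) + (5)·(3/8) + (5)·(3/8) = 4.
target 3: (-2)·(1/4) + (-6)·(3/8) + (2)·(3/8) = -2.
The best pure response is target 2 with expected payoff 4.

4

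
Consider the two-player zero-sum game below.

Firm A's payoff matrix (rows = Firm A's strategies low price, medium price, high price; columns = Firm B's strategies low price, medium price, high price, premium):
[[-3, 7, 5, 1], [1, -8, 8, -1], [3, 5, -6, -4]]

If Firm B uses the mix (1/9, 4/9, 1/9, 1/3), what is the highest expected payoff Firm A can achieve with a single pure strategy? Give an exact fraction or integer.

low price: (-3)·(1/9) + (7)·(4/9) + (5)·(1/9) + (1)·(1/3) = 11/3.
medium price: (1)·(1/9) + (-8)·(4/9) + (8)·(1/9) + (-1)·(1/3) = -26/9.
high price: (3)·(1/9) + (5)·(4/9) + (-6)·(1/9) + (-4)·(1/3) = 5/9.
The best pure response is low price with expected payoff 11/3.

11/3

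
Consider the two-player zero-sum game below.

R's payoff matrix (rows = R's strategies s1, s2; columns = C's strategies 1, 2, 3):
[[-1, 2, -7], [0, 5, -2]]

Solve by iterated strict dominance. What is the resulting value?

Column 2 is strictly dominated by 1 for C (-1<2, 0<5); eliminate 2.
Column 1 is strictly dominated by 3 for C (-7<-1, -2<0); eliminate 1.
Row s1 is strictly dominated by row s2 (-2>-7); eliminate s1.
Only (s2, 3) remains, with payoff -2.

-2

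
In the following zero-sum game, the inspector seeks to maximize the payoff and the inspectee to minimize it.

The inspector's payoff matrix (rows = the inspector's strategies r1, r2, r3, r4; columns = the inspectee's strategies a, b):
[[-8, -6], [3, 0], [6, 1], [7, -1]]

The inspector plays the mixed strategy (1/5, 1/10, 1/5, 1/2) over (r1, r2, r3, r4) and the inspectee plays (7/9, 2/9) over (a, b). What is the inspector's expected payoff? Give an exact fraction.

Against (7/9, 2/9), each row's expected payoff is r1: -68/9; r2: 7/3; r3: 44/9; r4: 47/9.
Taking the (1/5, 1/10, 1/5, 1/2)-weighted average: (1/5)·(-68/9) + (1/10)·(7/3) + (1/5)·(44/9) + (1/2)·(47/9) = 104/45.

104/45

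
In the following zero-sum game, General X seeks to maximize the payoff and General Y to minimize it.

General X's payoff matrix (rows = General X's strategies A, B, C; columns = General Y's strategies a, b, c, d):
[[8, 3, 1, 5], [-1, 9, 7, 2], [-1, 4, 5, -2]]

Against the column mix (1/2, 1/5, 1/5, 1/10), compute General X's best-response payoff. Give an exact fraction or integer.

53/10

A: (8)·(1/2) + (3)·(1/5) + (1)·(1/5) + (5)·(1/10) = 53/10.
B: (-1)·(1/2) + (9)·(1/5) + (7)·(1/5) + (2)·(1/10) = 29/10.
C: (-1)·(1/2) + (4)·(1/5) + (5)·(1/5) + (-2)·(1/10) = 11/10.
The best pure response is A with expected payoff 53/10.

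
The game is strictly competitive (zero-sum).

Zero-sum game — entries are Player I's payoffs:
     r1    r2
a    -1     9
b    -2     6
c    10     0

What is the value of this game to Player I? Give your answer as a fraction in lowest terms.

Row b is strictly dominated by row a, so Player I never plays it.
The remaining 2×2 game on (a, c) × (r1, r2) has no saddle point. Let Player I play a with probability p; indifference gives −p + 10(1−p) = 9p, so p = 1/2.
Similarly Player II's optimal q on r1 is 9/20, and the value is -1·(9/20) + (9)·(11/20) = 9/2.

9/2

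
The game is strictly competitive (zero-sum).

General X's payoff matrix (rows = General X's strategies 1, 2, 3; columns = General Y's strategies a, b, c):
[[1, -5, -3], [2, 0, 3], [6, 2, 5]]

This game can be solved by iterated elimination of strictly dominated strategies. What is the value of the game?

2

Row 2 is strictly dominated by row 3 (6>2, 2>0, 5>3); eliminate 2.
Column a is strictly dominated by b for General Y (-5<1, 2<6); eliminate a.
Column c is strictly dominated by b for General Y (-5<-3, 2<5); eliminate c.
Row 1 is strictly dominated by row 3 (2>-5); eliminate 1.
Only (3, b) remains, with payoff 2.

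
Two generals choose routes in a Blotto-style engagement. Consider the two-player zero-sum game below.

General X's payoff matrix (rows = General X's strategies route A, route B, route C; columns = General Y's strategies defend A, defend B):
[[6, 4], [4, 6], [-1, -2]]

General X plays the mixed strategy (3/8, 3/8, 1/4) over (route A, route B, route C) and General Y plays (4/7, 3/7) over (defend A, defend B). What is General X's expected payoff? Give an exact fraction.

Against (4/7, 3/7), each row's expected payoff is route A: 36/7; route B: 34/7; route C: -10/7.
Taking the (3/8, 3/8, 1/4)-weighted average: (3/8)·(36/7) + (3/8)·(34/7) + (1/4)·(-10/7) = 95/28.

95/28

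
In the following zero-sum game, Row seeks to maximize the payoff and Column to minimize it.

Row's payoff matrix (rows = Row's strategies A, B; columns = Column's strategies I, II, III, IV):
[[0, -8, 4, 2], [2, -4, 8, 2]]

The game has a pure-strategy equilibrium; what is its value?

Row minima: -8, -4 → Row's maximin is -4.
Column maxima: 2, -4, 8, 2 → Column's minimax is -4.
They coincide at (B, II), so the value is -4.

-4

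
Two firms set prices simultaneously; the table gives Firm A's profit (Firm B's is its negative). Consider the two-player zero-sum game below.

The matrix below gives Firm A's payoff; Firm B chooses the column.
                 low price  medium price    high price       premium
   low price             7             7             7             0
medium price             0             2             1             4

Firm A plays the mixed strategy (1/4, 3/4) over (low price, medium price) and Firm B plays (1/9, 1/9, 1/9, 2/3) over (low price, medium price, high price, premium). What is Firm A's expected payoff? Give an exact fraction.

17/6

Against (1/9, 1/9, 1/9, 2/3), each row's expected payoff is low price: 7/3; medium price: 3.
Taking the (1/4, 3/4)-weighted average: (1/4)·(7/3) + (3/4)·(3) = 17/6.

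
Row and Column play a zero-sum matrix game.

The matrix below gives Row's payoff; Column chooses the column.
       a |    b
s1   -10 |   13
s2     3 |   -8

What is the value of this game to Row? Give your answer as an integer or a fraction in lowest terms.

Row minima are -10 and -8, so Row's maximin is -8; column maxima are 3 and 13, so Column's minimax is 3. These differ, so the equilibrium is in mixed strategies.
Let Row play s1 with probability p. Column is indifferent when −10p + 3(1−p) = 13p − 8(1−p), giving p = 11/34.
Let Column play a with probability q. Row is indifferent when −10q + 13(1−q) = 3q − 8(1−q), giving q = 21/34.
The value is -10·(21/34) + (13)·(13/34) = -41/34.

-41/34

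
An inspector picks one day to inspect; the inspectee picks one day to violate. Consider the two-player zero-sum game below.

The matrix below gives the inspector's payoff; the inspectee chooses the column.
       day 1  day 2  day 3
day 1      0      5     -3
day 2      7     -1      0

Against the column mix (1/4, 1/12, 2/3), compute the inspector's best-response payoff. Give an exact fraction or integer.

day 1: (0)·(1/4) + (5)·(1/12) + (-3)·(2/3) = -19/12.
day 2: (7)·(1/4) + (-1)·(1/12) + (0)·(2/3) = 5/3.
The best pure response is day 2 with expected payoff 5/3.

5/3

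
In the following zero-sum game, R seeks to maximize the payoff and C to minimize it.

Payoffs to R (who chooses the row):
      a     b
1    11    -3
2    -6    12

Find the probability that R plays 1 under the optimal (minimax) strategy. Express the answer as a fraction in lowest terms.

Row minima are -3 and -6, so R's maximin is -3; column maxima are 11 and 12, so C's minimax is 11. These differ, so the equilibrium is in mixed strategies.
Let R play 1 with probability p. C is indifferent when 11p − 6(1−p) = −3p + 12(1−p), giving p = 9/16.

9/16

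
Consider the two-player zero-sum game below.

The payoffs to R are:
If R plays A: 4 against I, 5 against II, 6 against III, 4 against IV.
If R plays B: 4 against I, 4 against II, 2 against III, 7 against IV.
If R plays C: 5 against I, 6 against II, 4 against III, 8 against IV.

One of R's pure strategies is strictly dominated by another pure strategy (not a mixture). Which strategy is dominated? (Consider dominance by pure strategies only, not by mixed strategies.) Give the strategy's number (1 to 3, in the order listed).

2

Compare B with C: 5 > 4, 6 > 4, 4 > 2, 8 > 7.
So C strictly dominates B for R; B is strictly dominated.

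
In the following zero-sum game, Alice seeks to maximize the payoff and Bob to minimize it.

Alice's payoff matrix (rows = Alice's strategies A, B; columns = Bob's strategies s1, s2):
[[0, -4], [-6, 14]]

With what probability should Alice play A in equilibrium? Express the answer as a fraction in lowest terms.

Row minima are -4 and -6, so Alice's maximin is -4; column maxima are 0 and 14, so Bob's minimax is 0. These differ, so the equilibrium is in mixed strategies.
Let Alice play A with probability p. Bob is indifferent when −6(1−p) = −4p + 14(1−p), giving p = 5/6.

5/6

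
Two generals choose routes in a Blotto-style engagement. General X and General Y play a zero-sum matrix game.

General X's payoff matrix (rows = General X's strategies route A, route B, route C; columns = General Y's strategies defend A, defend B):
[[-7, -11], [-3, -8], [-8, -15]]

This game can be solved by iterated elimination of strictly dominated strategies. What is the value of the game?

Column defend A is strictly dominated by defend B for General Y (-11<-7, -8<-3, -15<-8); eliminate defend A.
Row route A is strictly dominated by row route B (-8>-11); eliminate route A.
Row route C is strictly dominated by row route B (-8>-15); eliminate route C.
Only (route B, defend B) remains, with payoff -8.

-8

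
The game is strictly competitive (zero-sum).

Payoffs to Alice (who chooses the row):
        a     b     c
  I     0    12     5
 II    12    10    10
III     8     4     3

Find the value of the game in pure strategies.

Row minima: 0, 10, 3 → Alice's maximin is 10.
Column maxima: 12, 12, 10 → Bob's minimax is 10.
They coincide at (II, c), so the value is 10.

10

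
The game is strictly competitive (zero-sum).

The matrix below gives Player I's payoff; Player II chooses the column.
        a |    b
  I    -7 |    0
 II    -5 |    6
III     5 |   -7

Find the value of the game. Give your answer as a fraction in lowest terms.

-5/23

Row I is strictly dominated by row II, so Player I never plays it.
The remaining 2×2 game on (II, III) × (a, b) has no saddle point. Let Player I play II with probability p; indifference gives −5p + 5(1−p) = 6p − 7(1−p), so p = 12/23.
Similarly Player II's optimal q on a is 13/23, and the value is -5·(13/23) + (6)·(10/23) = -5/23.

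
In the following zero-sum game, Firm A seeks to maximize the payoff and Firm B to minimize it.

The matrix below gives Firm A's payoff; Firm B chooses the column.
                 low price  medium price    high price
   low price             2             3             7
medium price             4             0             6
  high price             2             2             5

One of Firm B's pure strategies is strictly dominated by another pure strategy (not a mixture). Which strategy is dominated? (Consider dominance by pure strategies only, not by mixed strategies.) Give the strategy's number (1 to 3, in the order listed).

3

Firm B prefers columns that give Firm A less. Compare high price with low price: 2 < 7, 4 < 6, 2 < 5.
So low price strictly dominates high price for Firm B; high price is strictly dominated.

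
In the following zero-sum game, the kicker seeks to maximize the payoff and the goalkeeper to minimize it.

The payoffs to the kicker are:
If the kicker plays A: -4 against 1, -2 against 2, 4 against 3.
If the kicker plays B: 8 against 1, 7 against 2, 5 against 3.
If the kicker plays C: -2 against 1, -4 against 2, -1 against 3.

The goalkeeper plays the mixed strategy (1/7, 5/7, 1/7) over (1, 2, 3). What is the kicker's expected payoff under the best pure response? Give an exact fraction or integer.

48/7

A: (-4)·(1/7) + (-2)·(5/7) + (4)·(1/7) = -10/7.
B: (8)·(1/7) + (7)·(5/7) + (5)·(1/7) = 48/7.
C: (-2)·(1/7) + (-4)·(5/7) + (-1)·(1/7) = -23/7.
The best pure response is B with expected payoff 48/7.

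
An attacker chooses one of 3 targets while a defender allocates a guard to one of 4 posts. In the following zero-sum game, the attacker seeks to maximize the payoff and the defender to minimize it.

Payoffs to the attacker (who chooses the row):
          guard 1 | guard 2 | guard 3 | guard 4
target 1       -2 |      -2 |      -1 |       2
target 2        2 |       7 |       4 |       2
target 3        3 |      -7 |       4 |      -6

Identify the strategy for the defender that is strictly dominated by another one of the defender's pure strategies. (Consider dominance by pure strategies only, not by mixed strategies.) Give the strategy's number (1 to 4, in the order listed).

3

The defender prefers columns that give the attacker less. Compare guard 3 with guard 1: -2 < -1, 2 < 4, 3 < 4.
So guard 1 strictly dominates guard 3 for the defender; guard 3 is strictly dominated.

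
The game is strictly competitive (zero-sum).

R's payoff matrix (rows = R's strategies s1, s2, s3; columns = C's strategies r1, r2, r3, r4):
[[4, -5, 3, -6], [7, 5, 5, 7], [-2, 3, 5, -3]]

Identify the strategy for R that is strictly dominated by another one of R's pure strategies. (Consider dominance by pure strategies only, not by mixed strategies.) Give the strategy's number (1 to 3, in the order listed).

1

Compare s1 with s2: 7 > 4, 5 > -5, 5 > 3, 7 > -6.
So s2 strictly dominates s1 for R; s1 is strictly dominated.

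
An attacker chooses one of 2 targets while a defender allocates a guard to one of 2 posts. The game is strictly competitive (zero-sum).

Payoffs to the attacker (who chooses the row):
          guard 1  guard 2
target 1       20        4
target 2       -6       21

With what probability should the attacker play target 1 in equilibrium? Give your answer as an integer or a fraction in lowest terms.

27/43

Row minima are 4 and -6, so the attacker's maximin is 4; column maxima are 20 and 21, so the defender's minimax is 20. These differ, so the equilibrium is in mixed strategies.
Let the attacker play target 1 with probability p. The defender is indifferent when 20p − 6(1−p) = 4p + 21(1−p), giving p = 27/43.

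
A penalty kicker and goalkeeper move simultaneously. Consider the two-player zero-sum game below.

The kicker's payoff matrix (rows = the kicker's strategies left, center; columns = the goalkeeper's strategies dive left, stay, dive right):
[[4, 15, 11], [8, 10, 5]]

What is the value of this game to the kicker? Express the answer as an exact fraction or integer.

Column stay is strictly dominated by dive right for the goalkeeper (it gives the kicker more in every row).
The remaining 2×2 game on (left, center) × (dive left, dive right) has no saddle point. Let the kicker play left with probability p; indifference gives 4p + 8(1−p) = 11p + 5(1−p), so p = 3/10.
Similarly the goalkeeper's optimal q on dive left is 3/5, and the value is 4·(3/5) + (11)·(2/5) = 34/5.

34/5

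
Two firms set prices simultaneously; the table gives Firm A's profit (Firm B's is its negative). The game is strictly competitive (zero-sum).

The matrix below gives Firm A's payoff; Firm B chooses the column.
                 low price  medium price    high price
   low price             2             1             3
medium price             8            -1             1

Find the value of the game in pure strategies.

Row minima: 1, -1 → Firm A's maximin is 1.
Column maxima: 8, 1, 3 → Firm B's minimax is 1.
They coincide at (low price, medium price), so the value is 1.

1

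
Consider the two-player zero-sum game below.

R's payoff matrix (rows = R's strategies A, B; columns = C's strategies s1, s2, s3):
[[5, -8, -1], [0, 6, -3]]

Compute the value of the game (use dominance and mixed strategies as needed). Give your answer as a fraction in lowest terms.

-15/8

Column s1 is strictly dominated by s3 for C (it gives R more in every row).
The remaining 2×2 game on (A, B) × (s2, s3) has no saddle point. Let R play A with probability p; indifference gives −8p + 6(1−p) = −p − 3(1−p), so p = 9/16.
Similarly C's optimal q on s2 is 1/8, and the value is -8·(1/8) + (-1)·(7/8) = -15/8.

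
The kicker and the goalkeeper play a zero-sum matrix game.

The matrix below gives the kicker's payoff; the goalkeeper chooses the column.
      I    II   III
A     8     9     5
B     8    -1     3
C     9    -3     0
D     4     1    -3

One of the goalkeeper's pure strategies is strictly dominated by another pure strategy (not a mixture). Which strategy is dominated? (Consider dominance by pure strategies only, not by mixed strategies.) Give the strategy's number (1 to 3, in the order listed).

1

The goalkeeper prefers columns that give the kicker less. Compare I with III: 5 < 8, 3 < 8, 0 < 9, -3 < 4.
So III strictly dominates I for the goalkeeper; I is strictly dominated.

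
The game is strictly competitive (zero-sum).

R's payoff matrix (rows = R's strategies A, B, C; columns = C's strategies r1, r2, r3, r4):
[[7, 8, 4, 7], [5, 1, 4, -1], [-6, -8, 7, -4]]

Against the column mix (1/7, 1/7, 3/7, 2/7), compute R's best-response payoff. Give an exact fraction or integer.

A: (7)·(1/7) + (8)·(1/7) + (4)·(3/7) + (7)·(2/7) = 41/7.
B: (5)·(1/7) + (1)·(1/7) + (4)·(3/7) + (-1)·(2/7) = 16/7.
C: (-6)·(1/7) + (-8)·(1/7) + (7)·(3/7) + (-4)·(2/7) = -1/7.
The best pure response is A with expected payoff 41/7.

41/7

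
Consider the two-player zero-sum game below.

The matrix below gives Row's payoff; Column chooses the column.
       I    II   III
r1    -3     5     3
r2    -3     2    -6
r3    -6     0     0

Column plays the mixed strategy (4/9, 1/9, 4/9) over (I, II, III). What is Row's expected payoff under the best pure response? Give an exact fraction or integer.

5/9

r1: (-3)·(4/9) + (5)·(1/9) + (3)·(4/9) = 5/9.
r2: (-3)·(4/9) + (2)·(1/9) + (-6)·(4/9) = -34/9.
r3: (-6)·(4/9) + (0)·(1/9) + (0)·(4/9) = -8/3.
The best pure response is r1 with expected payoff 5/9.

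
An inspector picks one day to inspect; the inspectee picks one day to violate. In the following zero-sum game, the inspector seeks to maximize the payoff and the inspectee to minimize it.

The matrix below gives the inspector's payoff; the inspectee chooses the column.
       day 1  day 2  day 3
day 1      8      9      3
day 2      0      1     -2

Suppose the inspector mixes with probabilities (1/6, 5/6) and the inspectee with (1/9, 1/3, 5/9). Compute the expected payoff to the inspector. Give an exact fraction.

Against (1/9, 1/3, 5/9), each row's expected payoff is day 1: 50/9; day 2: -7/9.
Taking the (1/6, 5/6)-weighted average: (1/6)·(50/9) + (5/6)·(-7/9) = 5/18.

5/18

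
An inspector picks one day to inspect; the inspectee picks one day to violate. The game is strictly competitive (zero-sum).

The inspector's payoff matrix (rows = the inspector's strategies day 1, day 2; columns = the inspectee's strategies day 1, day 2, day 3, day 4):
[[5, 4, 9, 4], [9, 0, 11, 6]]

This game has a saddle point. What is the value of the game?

Row minima: 4, 0 → the inspector's maximin is 4.
Column maxima: 9, 4, 11, 6 → the inspectee's minimax is 4.
They coincide at (day 1, day 2), so the value is 4.

4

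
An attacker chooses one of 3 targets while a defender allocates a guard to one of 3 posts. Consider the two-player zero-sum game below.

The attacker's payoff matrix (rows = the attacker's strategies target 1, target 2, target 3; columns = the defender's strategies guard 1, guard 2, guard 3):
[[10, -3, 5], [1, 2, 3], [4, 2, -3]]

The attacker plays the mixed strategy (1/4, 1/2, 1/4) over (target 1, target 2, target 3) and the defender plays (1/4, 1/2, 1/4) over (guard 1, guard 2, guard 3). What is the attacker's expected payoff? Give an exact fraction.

15/8

Against (1/4, 1/2, 1/4), each row's expected payoff is target 1: 9/4; target 2: 2; target 3: 5/4.
Taking the (1/4, 1/2, 1/4)-weighted average: (1/4)·(9/4) + (1/2)·(2) + (1/4)·(5/4) = 15/8.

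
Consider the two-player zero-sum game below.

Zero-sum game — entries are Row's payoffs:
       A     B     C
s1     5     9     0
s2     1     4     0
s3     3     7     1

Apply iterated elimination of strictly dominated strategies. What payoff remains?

Column A is strictly dominated by C for Column (0<5, 0<1, 1<3); eliminate A.
Column B is strictly dominated by C for Column (0<9, 0<4, 1<7); eliminate B.
Row s2 is strictly dominated by row s3 (1>0); eliminate s2.
Row s1 is strictly dominated by row s3 (1>0); eliminate s1.
Only (s3, C) remains, with payoff 1.

1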